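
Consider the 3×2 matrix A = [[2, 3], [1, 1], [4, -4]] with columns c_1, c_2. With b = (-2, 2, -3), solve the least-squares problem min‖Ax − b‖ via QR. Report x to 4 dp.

c_1 = (2, 1, 4); ‖c_1‖ = 4.5826, so q_1 = (0.4364, 0.2182, 0.8729).
q_1·c_2 = 0.4364·3 + 0.2182·1 + 0.8729·(-4) = -1.9640.
u_2 = c_2 + 1.9640·q_1 = (3.8571, 1.4286, -2.2857).
‖u_2‖ = 4.7056, so q_2 = (0.8197, 0.3036, -0.4857).
Qᵀb = (-3.0551, 0.4250).
Back-substitute: x_2 = 0.4250/4.7056 = 0.0903.
x_1 = (-3.0551 + 1.9640·0.0903)/4.5826 = -0.6280.

x = (-0.6280, 0.0903)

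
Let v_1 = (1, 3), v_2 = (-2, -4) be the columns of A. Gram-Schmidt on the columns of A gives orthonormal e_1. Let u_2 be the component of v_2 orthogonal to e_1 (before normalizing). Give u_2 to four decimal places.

v_1 = (1, 3); ‖v_1‖ = 3.1623, so e_1 = (0.3162, 0.9487).
e_1·v_2 = 0.3162·(-2) + 0.9487·(-4) = -4.4272.
u_2 = v_2 + 4.4272·e_1 = (-0.6000, 0.2000).

u_2 = (-0.6000, 0.2000)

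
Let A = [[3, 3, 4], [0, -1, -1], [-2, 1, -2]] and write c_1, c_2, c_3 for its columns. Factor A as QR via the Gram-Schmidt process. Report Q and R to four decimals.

e_1 = c_1/‖c_1‖ = (3, 0, -2)/3.6056 = (0.8321, 0.0000, -0.5547).
r_{12} = e_1·c_2 = 1.9415.
u_2 = c_2 − 1.9415·e_1 = (1.3846, -1.0000, 2.0769).
‖u_2‖ = 2.6890, so e_2 = (0.5149, -0.3719, 0.7724).
r_{13} = e_1·c_3 = 4.4376; r_{23} = e_2·c_3 = 0.8868.
u_3 = c_3 − 4.4376·e_1 − 0.8868·e_2 = (-0.1489, -0.6702, -0.2234).
‖u_3‖ = 0.7220, so e_3 = (-0.2063, -0.9283, -0.3094).

Q = [[0.8321, 0.5149, -0.2063], [0.0000, -0.3719, -0.9283], [-0.5547, 0.7724, -0.3094]], R = [[3.6056, 1.9415, 4.4376], [0.0000, 2.6890, 0.8868], [0.0000, 0.0000, 0.7220]]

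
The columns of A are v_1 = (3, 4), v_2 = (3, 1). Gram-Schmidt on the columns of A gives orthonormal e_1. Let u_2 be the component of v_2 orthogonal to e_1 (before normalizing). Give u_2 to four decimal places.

v_1 = (3, 4); ‖v_1‖ = 5.0000, so e_1 = (0.6000, 0.8000).
e_1·v_2 = 0.6000·3 + 0.8000·1 = 2.6000.
u_2 = v_2 − 2.6000·e_1 = (1.4400, -1.0800).

u_2 = (1.4400, -1.0800)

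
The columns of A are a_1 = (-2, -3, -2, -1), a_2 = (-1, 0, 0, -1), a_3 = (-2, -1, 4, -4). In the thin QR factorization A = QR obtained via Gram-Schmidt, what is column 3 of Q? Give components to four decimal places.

e_3 = (0.1925, -0.5774, 0.7698, -0.1925)

a_1 = (-2, -3, -2, -1); ‖a_1‖ = 4.2426, so e_1 = (-0.4714, -0.7071, -0.4714, -0.2357).
e_1·a_2 = (-0.4714)·(-1) + (-0.7071)·0 + (-0.4714)·0 + (-0.2357)·(-1) = 0.7071.
u_2 = a_2 − 0.7071·e_1 = (-0.6667, 0.5000, 0.3333, -0.8333).
‖u_2‖ = 1.2247, so e_2 = (-0.5443, 0.4082, 0.2722, -0.6804).
e_1·a_3 = (-0.4714)·(-2) + (-0.7071)·(-1) + (-0.4714)·4 + (-0.2357)·(-4) = 0.7071; e_2·a_3 = (-0.5443)·(-2) + 0.4082·(-1) + 0.2722·4 + (-0.6804)·(-4) = 4.4907.
u_3 = a_3 − 0.7071·e_1 − 4.4907·e_2 = (0.7778, -2.3333, 3.1111, -0.7778).
‖u_3‖ = 4.0415, so e_3 = (0.1925, -0.5774, 0.7698, -0.1925).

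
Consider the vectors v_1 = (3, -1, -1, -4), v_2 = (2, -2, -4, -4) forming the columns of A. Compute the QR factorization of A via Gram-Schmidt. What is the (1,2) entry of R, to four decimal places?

v_1 = (3, -1, -1, -4); ‖v_1‖ = 5.1962, so q_1 = (0.5774, -0.1925, -0.1925, -0.7698).
r_{12} = q_1·v_2 = 5.3886.

r_{12} = 5.3886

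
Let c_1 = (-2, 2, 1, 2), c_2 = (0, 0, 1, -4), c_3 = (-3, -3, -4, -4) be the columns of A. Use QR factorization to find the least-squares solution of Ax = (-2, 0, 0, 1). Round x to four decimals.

q_1 = c_1/‖c_1‖ = (-2, 2, 1, 2)/3.6056 = (-0.5547, 0.5547, 0.2774, 0.5547).
r_{12} = q_1·c_2 = -1.9415.
u_2 = c_2 + 1.9415·q_1 = (-1.0769, 1.0769, 1.5385, -2.9231).
‖u_2‖ = 3.6374, so q_2 = (-0.2961, 0.2961, 0.4230, -0.8036).
r_{13} = q_1·c_3 = -3.3282; r_{23} = q_2·c_3 = 1.5226.
u_3 = c_3 + 3.3282·q_1 − 1.5226·q_2 = (-4.3953, -1.6047, -3.7209, -0.9302).
‖u_3‖ = 6.0502, so q_3 = (-0.7265, -0.2652, -0.6150, -0.1538).
Qᵀb = (1.6641, -0.2115, 1.2992).
Back-substitute: x_3 = 1.2992/6.0502 = 0.2147.
x_2 = (-0.2115 − 1.5226·0.2147)/3.6374 = -0.1480.
x_1 = (1.6641 + 1.9415·(-0.1480) + 3.3282·0.2147)/3.6056 = 0.5801.

x = (0.5801, -0.1480, 0.2147)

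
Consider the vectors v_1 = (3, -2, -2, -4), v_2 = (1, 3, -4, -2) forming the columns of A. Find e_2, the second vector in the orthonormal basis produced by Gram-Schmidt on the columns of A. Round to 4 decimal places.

v_1 = (3, -2, -2, -4); ‖v_1‖ = 5.7446, so e_1 = (0.5222, -0.3482, -0.3482, -0.6963).
e_1·v_2 = 0.5222·1 + (-0.3482)·3 + (-0.3482)·(-4) + (-0.6963)·(-2) = 2.2630.
u_2 = v_2 − 2.2630·e_1 = (-0.1818, 3.7879, -3.2121, -0.4242).
‖u_2‖ = 4.9879, so e_2 = (-0.0365, 0.7594, -0.6440, -0.0851).

e_2 = (-0.0365, 0.7594, -0.6440, -0.0851)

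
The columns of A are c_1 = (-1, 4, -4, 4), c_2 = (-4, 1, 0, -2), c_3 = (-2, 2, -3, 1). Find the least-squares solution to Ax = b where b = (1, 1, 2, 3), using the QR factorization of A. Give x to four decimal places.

x = (1.6504, 0.6538, -2.8412)

c_1 = (-1, 4, -4, 4); ‖c_1‖ = 7.0000, so q_1 = (-0.1429, 0.5714, -0.5714, 0.5714).
q_1·c_2 = (-0.1429)·(-4) + 0.5714·1 + (-0.5714)·0 + 0.5714·(-2) = 0.0000.
u_2 = c_2 + 0.0000·q_1 = (-4.0000, 1.0000, 0.0000, -2.0000).
‖u_2‖ = 4.5826, so q_2 = (-0.8729, 0.2182, 0.0000, -0.4364).
q_1·c_3 = (-0.1429)·(-2) + 0.5714·2 + (-0.5714)·(-3) + 0.5714·1 = 3.7143; q_2·c_3 = (-0.8729)·(-2) + 0.2182·2 + 0.0000·(-3) + (-0.4364)·1 = 1.7457.
u_3 = c_3 − 3.7143·q_1 − 1.7457·q_2 = (0.0544, -0.5034, -0.8776, -0.3605).
‖u_3‖ = 1.0754, so q_3 = (0.0506, -0.4681, -0.8160, -0.3353).
Qᵀb = (1.0000, -1.9640, -3.0554).
Back-substitute: x_3 = -3.0554/1.0754 = -2.8412.
x_2 = (-1.9640 − 1.7457·(-2.8412))/4.5826 = 0.6538.
x_1 = (1.0000 + 0.0000·0.6538 − 3.7143·(-2.8412))/7.0000 = 1.6504.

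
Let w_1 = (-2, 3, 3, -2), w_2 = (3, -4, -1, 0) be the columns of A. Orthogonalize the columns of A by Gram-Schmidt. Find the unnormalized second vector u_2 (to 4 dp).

w_1 = (-2, 3, 3, -2); ‖w_1‖ = 5.0990, so e_1 = (-0.3922, 0.5883, 0.5883, -0.3922).
e_1·w_2 = (-0.3922)·3 + 0.5883·(-4) + 0.5883·(-1) + (-0.3922)·0 = -4.1184.
u_2 = w_2 + 4.1184·e_1 = (1.3846, -1.5769, 1.4231, -1.6154).

u_2 = (1.3846, -1.5769, 1.4231, -1.6154)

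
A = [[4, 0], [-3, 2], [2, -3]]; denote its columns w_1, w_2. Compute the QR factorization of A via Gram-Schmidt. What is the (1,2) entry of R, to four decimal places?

r_{12} = -2.2283

e_1 = w_1/‖w_1‖ = (4, -3, 2)/5.3852 = (0.7428, -0.5571, 0.3714).
r_{12} = e_1·w_2 = -2.2283.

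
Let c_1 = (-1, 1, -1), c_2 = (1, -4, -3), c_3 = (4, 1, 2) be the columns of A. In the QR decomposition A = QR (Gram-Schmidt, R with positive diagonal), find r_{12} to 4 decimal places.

r_{12} = -1.1547

c_1 = (-1, 1, -1); ‖c_1‖ = 1.7321, so e_1 = (-0.5774, 0.5774, -0.5774).
r_{12} = e_1·c_2 = -1.1547.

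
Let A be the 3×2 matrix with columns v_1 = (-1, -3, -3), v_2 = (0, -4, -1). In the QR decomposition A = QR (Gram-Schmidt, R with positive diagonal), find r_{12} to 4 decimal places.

v_1 = (-1, -3, -3); ‖v_1‖ = 4.3589, so e_1 = (-0.2294, -0.6882, -0.6882).
r_{12} = e_1·v_2 = 3.4412.

r_{12} = 3.4412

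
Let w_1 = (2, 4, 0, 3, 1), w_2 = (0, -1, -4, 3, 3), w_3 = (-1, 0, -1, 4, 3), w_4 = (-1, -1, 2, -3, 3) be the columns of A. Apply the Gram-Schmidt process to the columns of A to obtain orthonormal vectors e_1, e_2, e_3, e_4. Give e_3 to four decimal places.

e_3 = (-0.5632, -0.1408, 0.6016, 0.4672, 0.2880)

w_1 = (2, 4, 0, 3, 1); ‖w_1‖ = 5.4772, so e_1 = (0.3651, 0.7303, 0.0000, 0.5477, 0.1826).
e_1·w_2 = 0.3651·0 + 0.7303·(-1) + 0.0000·(-4) + 0.5477·3 + 0.1826·3 = 1.4606.
u_2 = w_2 − 1.4606·e_1 = (-0.5333, -2.0667, -4.0000, 2.2000, 2.7333).
‖u_2‖ = 5.7329, so e_2 = (-0.0930, -0.3605, -0.6977, 0.3837, 0.4768).
e_1·w_3 = 0.3651·(-1) + 0.7303·0 + 0.0000·(-1) + 0.5477·4 + 0.1826·3 = 2.3735; e_2·w_3 = (-0.0930)·(-1) + (-0.3605)·0 + (-0.6977)·(-1) + 0.3837·4 + 0.4768·3 = 3.7561.
u_3 = w_3 − 2.3735·e_1 − 3.7561·e_2 = (-1.5172, -0.3793, 1.6207, 1.2586, 0.7759).
‖u_3‖ = 2.6942, so e_3 = (-0.5632, -0.1408, 0.6016, 0.4672, 0.2880).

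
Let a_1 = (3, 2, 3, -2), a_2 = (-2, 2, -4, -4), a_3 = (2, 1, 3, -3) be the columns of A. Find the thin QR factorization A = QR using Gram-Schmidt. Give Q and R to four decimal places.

a_1 = (3, 2, 3, -2); ‖a_1‖ = 5.0990, so e_1 = (0.5883, 0.3922, 0.5883, -0.3922).
e_1·a_2 = 0.5883·(-2) + 0.3922·2 + 0.5883·(-4) + (-0.3922)·(-4) = -1.1767.
u_2 = a_2 + 1.1767·e_1 = (-1.3077, 2.4615, -3.3077, -4.4615).
‖u_2‖ = 6.2141, so e_2 = (-0.2104, 0.3961, -0.5323, -0.7180).
e_1·a_3 = 0.5883·2 + 0.3922·1 + 0.5883·3 + (-0.3922)·(-3) = 4.5107; e_2·a_3 = (-0.2104)·2 + 0.3961·1 + (-0.5323)·3 + (-0.7180)·(-3) = 0.5323.
u_3 = a_3 − 4.5107·e_1 − 0.5323·e_2 = (-0.5418, -0.9801, 0.6295, -0.8486).
‖u_3‖ = 1.5396, so e_3 = (-0.3519, -0.6366, 0.4088, -0.5512).

Q = [[0.5883, -0.2104, -0.3519], [0.3922, 0.3961, -0.6366], [0.5883, -0.5323, 0.4088], [-0.3922, -0.7180, -0.5512]], R = [[5.0990, -1.1767, 4.5107], [0.0000, 6.2141, 0.5323], [0.0000, 0.0000, 1.5396]]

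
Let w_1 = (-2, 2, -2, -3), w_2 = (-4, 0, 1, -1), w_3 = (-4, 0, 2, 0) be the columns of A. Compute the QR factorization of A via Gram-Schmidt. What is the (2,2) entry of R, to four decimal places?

r_{22} = 3.7607

w_1 = (-2, 2, -2, -3); ‖w_1‖ = 4.5826, so e_1 = (-0.4364, 0.4364, -0.4364, -0.6547).
e_1·w_2 = (-0.4364)·(-4) + 0.4364·0 + (-0.4364)·1 + (-0.6547)·(-1) = 1.9640.
u_2 = w_2 − 1.9640·e_1 = (-3.1429, -0.8571, 1.8571, 0.2857).
r_{22} = ‖u_2‖ = 3.7607.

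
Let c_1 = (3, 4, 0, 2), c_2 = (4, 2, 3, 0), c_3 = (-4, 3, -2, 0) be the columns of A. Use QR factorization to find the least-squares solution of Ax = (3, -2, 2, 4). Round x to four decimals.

q_1 = c_1/‖c_1‖ = (3, 4, 0, 2)/5.3852 = (0.5571, 0.7428, 0.0000, 0.3714).
r_{12} = q_1·c_2 = 3.7139.
u_2 = c_2 − 3.7139·q_1 = (1.9310, -0.7586, 3.0000, -1.3793).
‖u_2‖ = 3.8996, so q_2 = (0.4952, -0.1945, 0.7693, -0.3537).
r_{13} = q_1·c_3 = 0.0000; r_{23} = q_2·c_3 = -4.1030.
u_3 = c_3 + 0.0000·q_1 + 4.1030·q_2 = (-1.9683, 2.2018, 1.1565, -1.4512).
‖u_3‖ = 3.4879, so q_3 = (-0.5643, 0.6313, 0.3316, -0.4161).
Qᵀb = (1.6713, 1.9984, -3.9567).
Back-substitute: x_3 = -3.9567/3.4879 = -1.1344.
x_2 = (1.9984 + 4.1030·(-1.1344))/3.8996 = -0.6811.
x_1 = (1.6713 − 3.7139·(-0.6811) + 0.0000·(-1.1344))/5.3852 = 0.7801.

x = (0.7801, -0.6811, -1.1344)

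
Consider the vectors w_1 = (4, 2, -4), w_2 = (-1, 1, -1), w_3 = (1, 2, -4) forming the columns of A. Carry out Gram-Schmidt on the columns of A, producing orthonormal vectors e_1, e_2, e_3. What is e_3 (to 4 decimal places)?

e_3 = (-0.1961, -0.7845, -0.5883)

w_1 = (4, 2, -4); ‖w_1‖ = 6.0000, so e_1 = (0.6667, 0.3333, -0.6667).
e_1·w_2 = 0.6667·(-1) + 0.3333·1 + (-0.6667)·(-1) = 0.3333.
u_2 = w_2 − 0.3333·e_1 = (-1.2222, 0.8889, -0.7778).
‖u_2‖ = 1.6997, so e_2 = (-0.7191, 0.5230, -0.4576).
e_1·w_3 = 0.6667·1 + 0.3333·2 + (-0.6667)·(-4) = 4.0000; e_2·w_3 = (-0.7191)·1 + 0.5230·2 + (-0.4576)·(-4) = 2.1573.
u_3 = w_3 − 4.0000·e_1 − 2.1573·e_2 = (-0.1154, -0.4615, -0.3462).
‖u_3‖ = 0.5883, so e_3 = (-0.1961, -0.7845, -0.5883).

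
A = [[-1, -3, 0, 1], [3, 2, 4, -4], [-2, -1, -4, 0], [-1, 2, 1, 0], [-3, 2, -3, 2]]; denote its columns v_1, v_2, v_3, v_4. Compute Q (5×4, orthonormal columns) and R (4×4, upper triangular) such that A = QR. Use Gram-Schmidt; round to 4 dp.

v_1 = (-1, 3, -2, -1, -3); ‖v_1‖ = 4.8990, so e_1 = (-0.2041, 0.6124, -0.4082, -0.2041, -0.6124).
e_1·v_2 = (-0.2041)·(-3) + 0.6124·2 + (-0.4082)·(-1) + (-0.2041)·2 + (-0.6124)·2 = 0.6124.
u_2 = v_2 − 0.6124·e_1 = (-2.8750, 1.6250, -0.7500, 2.1250, 2.3750).
‖u_2‖ = 4.6503, so e_2 = (-0.6182, 0.3494, -0.1613, 0.4570, 0.5107).
e_1·v_3 = (-0.2041)·0 + 0.6124·4 + (-0.4082)·(-4) + (-0.2041)·1 + (-0.6124)·(-3) = 5.7155; e_2·v_3 = (-0.6182)·0 + 0.3494·4 + (-0.1613)·(-4) + 0.4570·1 + 0.5107·(-3) = 0.9677.
u_3 = v_3 − 5.7155·e_1 − 0.9677·e_2 = (1.7649, 0.1618, -1.5106, 1.7245, 0.0058).
‖u_3‖ = 2.8977, so e_3 = (0.6091, 0.0559, -0.5213, 0.5951, 0.0020).
e_1·v_4 = (-0.2041)·1 + 0.6124·(-4) + (-0.4082)·0 + (-0.2041)·0 + (-0.6124)·2 = -3.8784; e_2·v_4 = (-0.6182)·1 + 0.3494·(-4) + (-0.1613)·0 + 0.4570·0 + 0.5107·2 = -0.9946; e_3·v_4 = 0.6091·1 + 0.0559·(-4) + (-0.5213)·0 + 0.5951·0 + 0.0020·2 = 0.3896.
u_4 = v_4 + 3.8784·e_1 + 0.9946·e_2 − 0.3896·e_3 = (-0.6439, -1.2992, -1.5406, -0.5691, 0.1322).
‖u_4‖ = 2.1948, so e_4 = (-0.2934, -0.5919, -0.7019, -0.2593, 0.0602).

Q = [[-0.2041, -0.6182, 0.6091, -0.2934], [0.6124, 0.3494, 0.0559, -0.5919], [-0.4082, -0.1613, -0.5213, -0.7019], [-0.2041, 0.4570, 0.5951, -0.2593], [-0.6124, 0.5107, 0.0020, 0.0602]], R = [[4.8990, 0.6124, 5.7155, -3.8784], [0.0000, 4.6503, 0.9677, -0.9946], [0.0000, 0.0000, 2.8977, 0.3896], [0.0000, 0.0000, 0.0000, 2.1948]]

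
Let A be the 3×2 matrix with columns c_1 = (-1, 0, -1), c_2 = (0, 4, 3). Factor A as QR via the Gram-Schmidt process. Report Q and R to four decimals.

q_1 = c_1/‖c_1‖ = (-1, 0, -1)/1.4142 = (-0.7071, 0.0000, -0.7071).
r_{12} = q_1·c_2 = -2.1213.
u_2 = c_2 + 2.1213·q_1 = (-1.5000, 4.0000, 1.5000).
‖u_2‖ = 4.5277, so q_2 = (-0.3313, 0.8835, 0.3313).

Q = [[-0.7071, -0.3313], [0.0000, 0.8835], [-0.7071, 0.3313]], R = [[1.4142, -2.1213], [0.0000, 4.5277]]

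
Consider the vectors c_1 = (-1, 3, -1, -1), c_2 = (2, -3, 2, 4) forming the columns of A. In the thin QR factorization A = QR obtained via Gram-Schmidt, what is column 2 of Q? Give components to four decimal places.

q_2 = (0.1954, 0.4186, 0.1954, 0.8651)

c_1 = (-1, 3, -1, -1); ‖c_1‖ = 3.4641, so q_1 = (-0.2887, 0.8660, -0.2887, -0.2887).
q_1·c_2 = (-0.2887)·2 + 0.8660·(-3) + (-0.2887)·2 + (-0.2887)·4 = -4.9075.
u_2 = c_2 + 4.9075·q_1 = (0.5833, 1.2500, 0.5833, 2.5833).
‖u_2‖ = 2.9861, so q_2 = (0.1954, 0.4186, 0.1954, 0.8651).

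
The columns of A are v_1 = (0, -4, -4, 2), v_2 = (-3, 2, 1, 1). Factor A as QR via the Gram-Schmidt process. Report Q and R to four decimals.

Q = [[0.0000, -0.8581], [-0.6667, 0.2543], [-0.6667, -0.0318], [0.3333, 0.4449]], R = [[6.0000, -1.6667], [0.0000, 3.4960]]

v_1 = (0, -4, -4, 2); ‖v_1‖ = 6.0000, so q_1 = (0.0000, -0.6667, -0.6667, 0.3333).
q_1·v_2 = 0.0000·(-3) + (-0.6667)·2 + (-0.6667)·1 + 0.3333·1 = -1.6667.
u_2 = v_2 + 1.6667·q_1 = (-3.0000, 0.8889, -0.1111, 1.5556).
‖u_2‖ = 3.4960, so q_2 = (-0.8581, 0.2543, -0.0318, 0.4449).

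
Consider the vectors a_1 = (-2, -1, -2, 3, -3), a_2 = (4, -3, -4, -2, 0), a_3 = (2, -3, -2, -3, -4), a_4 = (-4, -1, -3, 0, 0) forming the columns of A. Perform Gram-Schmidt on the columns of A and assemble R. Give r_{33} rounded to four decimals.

r_{33} = 4.2681

a_1 = (-2, -1, -2, 3, -3); ‖a_1‖ = 5.1962, so q_1 = (-0.3849, -0.1925, -0.3849, 0.5774, -0.5774).
q_1·a_2 = (-0.3849)·4 + (-0.1925)·(-3) + (-0.3849)·(-4) + 0.5774·(-2) + (-0.5774)·0 = -0.5774.
u_2 = a_2 + 0.5774·q_1 = (3.7778, -3.1111, -4.2222, -1.6667, -0.3333).
‖u_2‖ = 6.6833, so q_2 = (0.5653, -0.4655, -0.6318, -0.2494, -0.0499).
q_1·a_3 = (-0.3849)·2 + (-0.1925)·(-3) + (-0.3849)·(-2) + 0.5774·(-3) + (-0.5774)·(-4) = 1.1547; q_2·a_3 = 0.5653·2 + (-0.4655)·(-3) + (-0.6318)·(-2) + (-0.2494)·(-3) + (-0.0499)·(-4) = 4.7382.
u_3 = a_3 − 1.1547·q_1 − 4.7382·q_2 = (-0.2338, -0.5721, 1.4378, -2.4851, -3.0970).
r_{33} = ‖u_3‖ = 4.2681.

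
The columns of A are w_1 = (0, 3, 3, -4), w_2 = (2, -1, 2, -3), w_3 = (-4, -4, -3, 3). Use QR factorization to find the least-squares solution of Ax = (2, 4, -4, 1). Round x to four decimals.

x = (-0.5703, -1.2075, -1.0153)

e_1 = w_1/‖w_1‖ = (0, 3, 3, -4)/5.8310 = (0.0000, 0.5145, 0.5145, -0.6860).
r_{12} = e_1·w_2 = 2.5725.
u_2 = w_2 − 2.5725·e_1 = (2.0000, -2.3235, 0.6765, -1.2353).
‖u_2‖ = 3.3738, so e_2 = (0.5928, -0.6887, 0.2005, -0.3661).
r_{13} = e_1·w_3 = -5.6595; r_{23} = e_2·w_3 = -1.3164.
u_3 = w_3 + 5.6595·e_1 + 1.3164·e_2 = (-3.2196, -1.9948, 0.1757, -1.3643).
‖u_3‖ = 4.0296, so e_3 = (-0.7990, -0.4950, 0.0436, -0.3386).
Qᵀb = (-0.6860, -2.7374, -4.0912).
Back-substitute: x_3 = -4.0912/4.0296 = -1.0153.
x_2 = (-2.7374 + 1.3164·(-1.0153))/3.3738 = -1.2075.
x_1 = (-0.6860 − 2.5725·(-1.2075) + 5.6595·(-1.0153))/5.8310 = -0.5703.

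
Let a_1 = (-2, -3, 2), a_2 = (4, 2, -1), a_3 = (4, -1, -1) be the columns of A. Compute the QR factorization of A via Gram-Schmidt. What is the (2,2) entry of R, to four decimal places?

r_{22} = 2.4375

a_1 = (-2, -3, 2); ‖a_1‖ = 4.1231, so e_1 = (-0.4851, -0.7276, 0.4851).
e_1·a_2 = (-0.4851)·4 + (-0.7276)·2 + 0.4851·(-1) = -3.8806.
u_2 = a_2 + 3.8806·e_1 = (2.1176, -0.8235, 0.8824).
r_{22} = ‖u_2‖ = 2.4375.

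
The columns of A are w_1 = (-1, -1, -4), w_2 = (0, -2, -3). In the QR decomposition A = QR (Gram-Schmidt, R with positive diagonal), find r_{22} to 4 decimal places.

r_{22} = 1.4530

q_1 = w_1/‖w_1‖ = (-1, -1, -4)/4.2426 = (-0.2357, -0.2357, -0.9428).
r_{12} = q_1·w_2 = 3.2998.
u_2 = w_2 − 3.2998·q_1 = (0.7778, -1.2222, 0.1111).
r_{22} = ‖u_2‖ = 1.4530.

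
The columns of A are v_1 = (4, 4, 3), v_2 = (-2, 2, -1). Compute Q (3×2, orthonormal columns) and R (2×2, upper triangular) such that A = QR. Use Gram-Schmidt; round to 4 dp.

Q = [[0.6247, -0.5762], [0.6247, 0.7737], [0.4685, -0.2634]], R = [[6.4031, -0.4685], [0.0000, 2.9632]]

e_1 = v_1/‖v_1‖ = (4, 4, 3)/6.4031 = (0.6247, 0.6247, 0.4685).
r_{12} = e_1·v_2 = -0.4685.
u_2 = v_2 + 0.4685·e_1 = (-1.7073, 2.2927, -0.7805).
‖u_2‖ = 2.9632, so e_2 = (-0.5762, 0.7737, -0.2634).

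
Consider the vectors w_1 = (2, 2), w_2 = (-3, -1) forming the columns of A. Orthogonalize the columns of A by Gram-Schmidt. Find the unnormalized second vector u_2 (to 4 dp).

u_2 = (-1.0000, 1.0000)

w_1 = (2, 2); ‖w_1‖ = 2.8284, so q_1 = (0.7071, 0.7071).
q_1·w_2 = 0.7071·(-3) + 0.7071·(-1) = -2.8284.
u_2 = w_2 + 2.8284·q_1 = (-1.0000, 1.0000).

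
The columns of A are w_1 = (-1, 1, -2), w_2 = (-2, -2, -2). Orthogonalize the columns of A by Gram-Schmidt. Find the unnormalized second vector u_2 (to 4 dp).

u_2 = (-1.3333, -2.6667, -0.6667)

w_1 = (-1, 1, -2); ‖w_1‖ = 2.4495, so q_1 = (-0.4082, 0.4082, -0.8165).
q_1·w_2 = (-0.4082)·(-2) + 0.4082·(-2) + (-0.8165)·(-2) = 1.6330.
u_2 = w_2 − 1.6330·q_1 = (-1.3333, -2.6667, -0.6667).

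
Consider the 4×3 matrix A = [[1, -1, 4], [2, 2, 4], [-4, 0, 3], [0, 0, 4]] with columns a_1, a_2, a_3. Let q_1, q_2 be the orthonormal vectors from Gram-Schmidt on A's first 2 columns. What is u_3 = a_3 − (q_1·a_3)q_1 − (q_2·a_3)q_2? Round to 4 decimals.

q_1 = a_1/‖a_1‖ = (1, 2, -4, 0)/4.5826 = (0.2182, 0.4364, -0.8729, 0.0000).
r_{12} = q_1·a_2 = 0.6547.
u_2 = a_2 − 0.6547·q_1 = (-1.1429, 1.7143, 0.5714, 0.0000).
‖u_2‖ = 2.1381, so q_2 = (-0.5345, 0.8018, 0.2673, 0.0000).
r_{13} = q_1·a_3 = 0.0000; r_{23} = q_2·a_3 = 1.8708.
u_3 = a_3 − 0.0000·q_1 − 1.8708·q_2 = (5.0000, 2.5000, 2.5000, 4.0000).

u_3 = (5.0000, 2.5000, 2.5000, 4.0000)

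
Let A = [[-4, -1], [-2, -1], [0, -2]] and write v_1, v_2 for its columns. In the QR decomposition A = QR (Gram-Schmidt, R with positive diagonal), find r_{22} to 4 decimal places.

e_1 = v_1/‖v_1‖ = (-4, -2, 0)/4.4721 = (-0.8944, -0.4472, 0.0000).
r_{12} = e_1·v_2 = 1.3416.
u_2 = v_2 − 1.3416·e_1 = (0.2000, -0.4000, -2.0000).
r_{22} = ‖u_2‖ = 2.0494.

r_{22} = 2.0494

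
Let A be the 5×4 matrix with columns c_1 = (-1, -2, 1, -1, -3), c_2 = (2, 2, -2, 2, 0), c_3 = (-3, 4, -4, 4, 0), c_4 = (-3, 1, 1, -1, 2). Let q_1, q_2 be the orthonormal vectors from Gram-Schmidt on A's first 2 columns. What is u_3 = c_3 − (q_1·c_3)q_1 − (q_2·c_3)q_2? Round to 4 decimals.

c_1 = (-1, -2, 1, -1, -3); ‖c_1‖ = 4.0000, so q_1 = (-0.2500, -0.5000, 0.2500, -0.2500, -0.7500).
q_1·c_2 = (-0.2500)·2 + (-0.5000)·2 + 0.2500·(-2) + (-0.2500)·2 + (-0.7500)·0 = -2.5000.
u_2 = c_2 + 2.5000·q_1 = (1.3750, 0.7500, -1.3750, 1.3750, -1.8750).
‖u_2‖ = 3.1225, so q_2 = (0.4404, 0.2402, -0.4404, 0.4404, -0.6005).
q_1·c_3 = (-0.2500)·(-3) + (-0.5000)·4 + 0.2500·(-4) + (-0.2500)·4 + (-0.7500)·0 = -3.2500; q_2·c_3 = 0.4404·(-3) + 0.2402·4 + (-0.4404)·(-4) + 0.4404·4 + (-0.6005)·0 = 3.1625.
u_3 = c_3 + 3.2500·q_1 − 3.1625·q_2 = (-5.2051, 1.6154, -1.7949, 1.7949, -0.5385).

u_3 = (-5.2051, 1.6154, -1.7949, 1.7949, -0.5385)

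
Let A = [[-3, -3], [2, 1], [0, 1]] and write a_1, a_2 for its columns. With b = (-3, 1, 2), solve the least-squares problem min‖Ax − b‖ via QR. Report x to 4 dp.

a_1 = (-3, 2, 0); ‖a_1‖ = 3.6056, so e_1 = (-0.8321, 0.5547, 0.0000).
e_1·a_2 = (-0.8321)·(-3) + 0.5547·1 + 0.0000·1 = 3.0509.
u_2 = a_2 − 3.0509·e_1 = (-0.4615, -0.6923, 1.0000).
‖u_2‖ = 1.3009, so e_2 = (-0.3548, -0.5322, 0.7687).
Qᵀb = (3.0509, 2.0696).
Back-substitute: x_2 = 2.0696/1.3009 = 1.5909.
x_1 = (3.0509 − 3.0509·1.5909)/3.6056 = -0.5000.

x = (-0.5000, 1.5909)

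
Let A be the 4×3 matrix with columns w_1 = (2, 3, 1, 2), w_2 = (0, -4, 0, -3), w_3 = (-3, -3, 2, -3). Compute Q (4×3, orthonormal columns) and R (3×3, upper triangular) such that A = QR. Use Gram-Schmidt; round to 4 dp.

Q = [[0.4714, 0.7559, -0.4534], [0.7071, -0.3780, 0.1405], [0.2357, 0.3780, 0.8600], [0.4714, -0.3780, -0.1873]], R = [[4.2426, -4.2426, -4.4783], [0.0000, 2.6458, 0.7559], [0.0000, 0.0000, 3.2207]]

e_1 = w_1/‖w_1‖ = (2, 3, 1, 2)/4.2426 = (0.4714, 0.7071, 0.2357, 0.4714).
r_{12} = e_1·w_2 = -4.2426.
u_2 = w_2 + 4.2426·e_1 = (2.0000, -1.0000, 1.0000, -1.0000).
‖u_2‖ = 2.6458, so e_2 = (0.7559, -0.3780, 0.3780, -0.3780).
r_{13} = e_1·w_3 = -4.4783; r_{23} = e_2·w_3 = 0.7559.
u_3 = w_3 + 4.4783·e_1 − 0.7559·e_2 = (-1.4603, 0.4524, 2.7698, -0.6032).
‖u_3‖ = 3.2207, so e_3 = (-0.4534, 0.1405, 0.8600, -0.1873).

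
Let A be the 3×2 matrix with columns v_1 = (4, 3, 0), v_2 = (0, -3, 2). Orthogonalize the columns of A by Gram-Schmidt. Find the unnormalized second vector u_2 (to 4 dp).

u_2 = (1.4400, -1.9200, 2.0000)

v_1 = (4, 3, 0); ‖v_1‖ = 5.0000, so e_1 = (0.8000, 0.6000, 0.0000).
e_1·v_2 = 0.8000·0 + 0.6000·(-3) + 0.0000·2 = -1.8000.
u_2 = v_2 + 1.8000·e_1 = (1.4400, -1.9200, 2.0000).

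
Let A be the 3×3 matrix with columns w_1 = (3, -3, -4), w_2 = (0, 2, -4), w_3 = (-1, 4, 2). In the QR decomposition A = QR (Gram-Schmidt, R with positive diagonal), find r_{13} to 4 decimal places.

q_1 = w_1/‖w_1‖ = (3, -3, -4)/5.8310 = (0.5145, -0.5145, -0.6860).
r_{13} = q_1·w_3 = -3.9445.

r_{13} = -3.9445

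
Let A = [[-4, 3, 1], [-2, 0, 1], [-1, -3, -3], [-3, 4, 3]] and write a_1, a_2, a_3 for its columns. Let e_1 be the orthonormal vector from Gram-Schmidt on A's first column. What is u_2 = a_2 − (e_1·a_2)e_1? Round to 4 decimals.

u_2 = (0.2000, -1.4000, -3.7000, 1.9000)

e_1 = a_1/‖a_1‖ = (-4, -2, -1, -3)/5.4772 = (-0.7303, -0.3651, -0.1826, -0.5477).
r_{12} = e_1·a_2 = -3.8341.
u_2 = a_2 + 3.8341·e_1 = (0.2000, -1.4000, -3.7000, 1.9000).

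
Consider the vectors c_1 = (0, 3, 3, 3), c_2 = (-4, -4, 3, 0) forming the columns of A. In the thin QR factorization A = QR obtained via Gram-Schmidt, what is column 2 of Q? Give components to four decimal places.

e_2 = (-0.6273, -0.5750, 0.5227, 0.0523)

c_1 = (0, 3, 3, 3); ‖c_1‖ = 5.1962, so e_1 = (0.0000, 0.5774, 0.5774, 0.5774).
e_1·c_2 = 0.0000·(-4) + 0.5774·(-4) + 0.5774·3 + 0.5774·0 = -0.5774.
u_2 = c_2 + 0.5774·e_1 = (-4.0000, -3.6667, 3.3333, 0.3333).
‖u_2‖ = 6.3770, so e_2 = (-0.6273, -0.5750, 0.5227, 0.0523).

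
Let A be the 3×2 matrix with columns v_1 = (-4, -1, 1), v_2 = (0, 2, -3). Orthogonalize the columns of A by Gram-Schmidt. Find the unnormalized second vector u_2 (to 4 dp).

e_1 = v_1/‖v_1‖ = (-4, -1, 1)/4.2426 = (-0.9428, -0.2357, 0.2357).
r_{12} = e_1·v_2 = -1.1785.
u_2 = v_2 + 1.1785·e_1 = (-1.1111, 1.7222, -2.7222).

u_2 = (-1.1111, 1.7222, -2.7222)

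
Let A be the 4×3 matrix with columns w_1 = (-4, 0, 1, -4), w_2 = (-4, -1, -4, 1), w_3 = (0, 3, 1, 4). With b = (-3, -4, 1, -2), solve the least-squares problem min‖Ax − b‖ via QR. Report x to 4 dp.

x = (0.3703, 0.1630, -0.4983)

w_1 = (-4, 0, 1, -4); ‖w_1‖ = 5.7446, so e_1 = (-0.6963, 0.0000, 0.1741, -0.6963).
e_1·w_2 = (-0.6963)·(-4) + 0.0000·(-1) + 0.1741·(-4) + (-0.6963)·1 = 1.3926.
u_2 = w_2 − 1.3926·e_1 = (-3.0303, -1.0000, -4.2424, 1.9697).
‖u_2‖ = 5.6622, so e_2 = (-0.5352, -0.1766, -0.7493, 0.3479).
e_1·w_3 = (-0.6963)·0 + 0.0000·3 + 0.1741·1 + (-0.6963)·4 = -2.6112; e_2·w_3 = (-0.5352)·0 + (-0.1766)·3 + (-0.7493)·1 + 0.3479·4 = 0.1124.
u_3 = w_3 + 2.6112·e_1 − 0.1124·e_2 = (-1.7580, 3.0198, 1.5388, 2.1427).
‖u_3‖ = 4.3783, so e_3 = (-0.4015, 0.6897, 0.3515, 0.4894).
Qᵀb = (3.6556, 0.8670, -2.1817).
Back-substitute: x_3 = -2.1817/4.3783 = -0.4983.
x_2 = (0.8670 − 0.1124·(-0.4983))/5.6622 = 0.1630.
x_1 = (3.6556 − 1.3926·0.1630 + 2.6112·(-0.4983))/5.7446 = 0.3703.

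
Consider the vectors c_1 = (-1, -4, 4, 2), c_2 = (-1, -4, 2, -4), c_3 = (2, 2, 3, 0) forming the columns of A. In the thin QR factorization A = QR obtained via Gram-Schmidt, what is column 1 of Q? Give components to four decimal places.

q_1 = c_1/‖c_1‖ = (-1, -4, 4, 2)/6.0828 = (-0.1644, -0.6576, 0.6576, 0.3288).

q_1 = (-0.1644, -0.6576, 0.6576, 0.3288)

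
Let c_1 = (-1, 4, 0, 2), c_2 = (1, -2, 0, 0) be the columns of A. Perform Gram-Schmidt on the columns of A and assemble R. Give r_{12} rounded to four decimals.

r_{12} = -1.9640

e_1 = c_1/‖c_1‖ = (-1, 4, 0, 2)/4.5826 = (-0.2182, 0.8729, 0.0000, 0.4364).
r_{12} = e_1·c_2 = -1.9640.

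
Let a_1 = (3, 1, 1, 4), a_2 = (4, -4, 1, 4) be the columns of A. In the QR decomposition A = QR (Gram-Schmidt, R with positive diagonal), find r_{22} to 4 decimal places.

a_1 = (3, 1, 1, 4); ‖a_1‖ = 5.1962, so q_1 = (0.5774, 0.1925, 0.1925, 0.7698).
q_1·a_2 = 0.5774·4 + 0.1925·(-4) + 0.1925·1 + 0.7698·4 = 4.8113.
u_2 = a_2 − 4.8113·q_1 = (1.2222, -4.9259, 0.0741, 0.2963).
r_{22} = ‖u_2‖ = 5.0845.

r_{22} = 5.0845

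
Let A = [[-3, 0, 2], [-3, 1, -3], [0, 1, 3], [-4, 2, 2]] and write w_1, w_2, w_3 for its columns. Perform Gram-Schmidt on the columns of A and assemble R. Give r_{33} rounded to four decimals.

w_1 = (-3, -3, 0, -4); ‖w_1‖ = 5.8310, so q_1 = (-0.5145, -0.5145, 0.0000, -0.6860).
q_1·w_2 = (-0.5145)·0 + (-0.5145)·1 + 0.0000·1 + (-0.6860)·2 = -1.8865.
u_2 = w_2 + 1.8865·q_1 = (-0.9706, 0.0294, 1.0000, 0.7059).
‖u_2‖ = 1.5624, so q_2 = (-0.6212, 0.0188, 0.6400, 0.4518).
q_1·w_3 = (-0.5145)·2 + (-0.5145)·(-3) + 0.0000·3 + (-0.6860)·2 = -0.8575; q_2·w_3 = (-0.6212)·2 + 0.0188·(-3) + 0.6400·3 + 0.4518·2 = 1.5248.
u_3 = w_3 + 0.8575·q_1 − 1.5248·q_2 = (2.5060, -3.4699, 2.0241, 0.7229).
r_{33} = ‖u_3‖ = 4.7895.

r_{33} = 4.7895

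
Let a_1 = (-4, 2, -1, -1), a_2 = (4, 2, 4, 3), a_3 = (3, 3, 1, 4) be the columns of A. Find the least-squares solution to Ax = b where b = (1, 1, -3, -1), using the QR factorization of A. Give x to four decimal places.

a_1 = (-4, 2, -1, -1); ‖a_1‖ = 4.6904, so q_1 = (-0.8528, 0.4264, -0.2132, -0.2132).
q_1·a_2 = (-0.8528)·4 + 0.4264·2 + (-0.2132)·4 + (-0.2132)·3 = -4.0508.
u_2 = a_2 + 4.0508·q_1 = (0.5455, 3.7273, 3.1364, 2.1364).
‖u_2‖ = 5.3470, so q_2 = (0.1020, 0.6971, 0.5866, 0.3995).
q_1·a_3 = (-0.8528)·3 + 0.4264·3 + (-0.2132)·1 + (-0.2132)·4 = -2.3452; q_2·a_3 = 0.1020·3 + 0.6971·3 + 0.5866·1 + 0.3995·4 = 4.5820.
u_3 = a_3 + 2.3452·q_1 − 4.5820·q_2 = (0.5326, 0.8060, -2.1876, 1.6693).
‖u_3‖ = 2.9164, so q_3 = (0.1826, 0.2764, -0.7501, 0.5724).
Qᵀb = (0.4264, -1.3601, 2.1369).
Back-substitute: x_3 = 2.1369/2.9164 = 0.7327.
x_2 = (-1.3601 − 4.5820·0.7327)/5.3470 = -0.8822.
x_1 = (0.4264 + 4.0508·(-0.8822) + 2.3452·0.7327)/4.6904 = -0.3047.

x = (-0.3047, -0.8822, 0.7327)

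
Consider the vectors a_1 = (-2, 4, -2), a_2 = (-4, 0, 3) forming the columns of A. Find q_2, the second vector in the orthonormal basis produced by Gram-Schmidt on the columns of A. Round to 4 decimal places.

a_1 = (-2, 4, -2); ‖a_1‖ = 4.8990, so q_1 = (-0.4082, 0.8165, -0.4082).
q_1·a_2 = (-0.4082)·(-4) + 0.8165·0 + (-0.4082)·3 = 0.4082.
u_2 = a_2 − 0.4082·q_1 = (-3.8333, -0.3333, 3.1667).
‖u_2‖ = 4.9833, so q_2 = (-0.7692, -0.0669, 0.6355).

q_2 = (-0.7692, -0.0669, 0.6355)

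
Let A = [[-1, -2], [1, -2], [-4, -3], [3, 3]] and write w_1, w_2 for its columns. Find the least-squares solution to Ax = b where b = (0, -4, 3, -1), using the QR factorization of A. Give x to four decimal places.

w_1 = (-1, 1, -4, 3); ‖w_1‖ = 5.1962, so e_1 = (-0.1925, 0.1925, -0.7698, 0.5774).
e_1·w_2 = (-0.1925)·(-2) + 0.1925·(-2) + (-0.7698)·(-3) + 0.5774·3 = 4.0415.
u_2 = w_2 − 4.0415·e_1 = (-1.2222, -2.7778, 0.1111, 0.6667).
‖u_2‖ = 3.1091, so e_2 = (-0.3931, -0.8934, 0.0357, 0.2144).
Qᵀb = (-3.6566, 3.4665).
Back-substitute: x_2 = 3.4665/3.1091 = 1.1149.
x_1 = (-3.6566 − 4.0415·1.1149)/5.1962 = -1.5709.

x = (-1.5709, 1.1149)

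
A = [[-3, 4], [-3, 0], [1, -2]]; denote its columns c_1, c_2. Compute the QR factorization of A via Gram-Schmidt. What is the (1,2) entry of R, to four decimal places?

r_{12} = -3.2118

q_1 = c_1/‖c_1‖ = (-3, -3, 1)/4.3589 = (-0.6882, -0.6882, 0.2294).
r_{12} = q_1·c_2 = -3.2118.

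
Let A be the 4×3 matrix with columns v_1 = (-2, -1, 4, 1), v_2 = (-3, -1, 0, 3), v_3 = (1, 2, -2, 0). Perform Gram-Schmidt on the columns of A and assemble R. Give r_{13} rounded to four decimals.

v_1 = (-2, -1, 4, 1); ‖v_1‖ = 4.6904, so q_1 = (-0.4264, -0.2132, 0.8528, 0.2132).
r_{13} = q_1·v_3 = -2.5584.

r_{13} = -2.5584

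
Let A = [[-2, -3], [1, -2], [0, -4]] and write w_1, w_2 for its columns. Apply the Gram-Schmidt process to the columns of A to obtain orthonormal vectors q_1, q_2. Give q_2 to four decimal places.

q_1 = w_1/‖w_1‖ = (-2, 1, 0)/2.2361 = (-0.8944, 0.4472, 0.0000).
r_{12} = q_1·w_2 = 1.7889.
u_2 = w_2 − 1.7889·q_1 = (-1.4000, -2.8000, -4.0000).
‖u_2‖ = 5.0794, so q_2 = (-0.2756, -0.5512, -0.7875).

q_2 = (-0.2756, -0.5512, -0.7875)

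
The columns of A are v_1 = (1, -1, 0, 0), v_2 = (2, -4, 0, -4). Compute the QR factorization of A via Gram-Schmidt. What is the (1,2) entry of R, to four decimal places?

r_{12} = 4.2426

e_1 = v_1/‖v_1‖ = (1, -1, 0, 0)/1.4142 = (0.7071, -0.7071, 0.0000, 0.0000).
r_{12} = e_1·v_2 = 4.2426.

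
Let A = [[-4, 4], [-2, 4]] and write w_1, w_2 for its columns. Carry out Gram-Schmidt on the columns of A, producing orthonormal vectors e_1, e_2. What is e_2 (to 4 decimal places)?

w_1 = (-4, -2); ‖w_1‖ = 4.4721, so e_1 = (-0.8944, -0.4472).
e_1·w_2 = (-0.8944)·4 + (-0.4472)·4 = -5.3666.
u_2 = w_2 + 5.3666·e_1 = (-0.8000, 1.6000).
‖u_2‖ = 1.7889, so e_2 = (-0.4472, 0.8944).

e_2 = (-0.4472, 0.8944)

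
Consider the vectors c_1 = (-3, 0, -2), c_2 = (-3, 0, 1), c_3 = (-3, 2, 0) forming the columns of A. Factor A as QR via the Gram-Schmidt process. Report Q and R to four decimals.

Q = [[-0.8321, -0.5547, 0.0000], [0.0000, 0.0000, 1.0000], [-0.5547, 0.8321, 0.0000]], R = [[3.6056, 1.9415, 2.4962], [0.0000, 2.4962, 1.6641], [0.0000, 0.0000, 2.0000]]

e_1 = c_1/‖c_1‖ = (-3, 0, -2)/3.6056 = (-0.8321, 0.0000, -0.5547).
r_{12} = e_1·c_2 = 1.9415.
u_2 = c_2 − 1.9415·e_1 = (-1.3846, 0.0000, 2.0769).
‖u_2‖ = 2.4962, so e_2 = (-0.5547, 0.0000, 0.8321).
r_{13} = e_1·c_3 = 2.4962; r_{23} = e_2·c_3 = 1.6641.
u_3 = c_3 − 2.4962·e_1 − 1.6641·e_2 = (0.0000, 2.0000, 0.0000).
‖u_3‖ = 2.0000, so e_3 = (0.0000, 1.0000, 0.0000).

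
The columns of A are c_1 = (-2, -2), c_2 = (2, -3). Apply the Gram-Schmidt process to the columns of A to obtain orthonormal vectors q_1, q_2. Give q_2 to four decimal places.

q_1 = c_1/‖c_1‖ = (-2, -2)/2.8284 = (-0.7071, -0.7071).
r_{12} = q_1·c_2 = 0.7071.
u_2 = c_2 − 0.7071·q_1 = (2.5000, -2.5000).
‖u_2‖ = 3.5355, so q_2 = (0.7071, -0.7071).

q_2 = (0.7071, -0.7071)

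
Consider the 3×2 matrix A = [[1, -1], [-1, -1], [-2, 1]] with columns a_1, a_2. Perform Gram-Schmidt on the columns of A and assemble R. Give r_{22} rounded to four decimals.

a_1 = (1, -1, -2); ‖a_1‖ = 2.4495, so q_1 = (0.4082, -0.4082, -0.8165).
q_1·a_2 = 0.4082·(-1) + (-0.4082)·(-1) + (-0.8165)·1 = -0.8165.
u_2 = a_2 + 0.8165·q_1 = (-0.6667, -1.3333, 0.3333).
r_{22} = ‖u_2‖ = 1.5275.

r_{22} = 1.5275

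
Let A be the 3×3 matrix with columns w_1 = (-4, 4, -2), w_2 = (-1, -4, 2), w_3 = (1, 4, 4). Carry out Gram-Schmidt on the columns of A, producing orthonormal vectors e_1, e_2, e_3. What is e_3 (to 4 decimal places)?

e_3 = (0.0000, 0.4472, 0.8944)

w_1 = (-4, 4, -2); ‖w_1‖ = 6.0000, so e_1 = (-0.6667, 0.6667, -0.3333).
e_1·w_2 = (-0.6667)·(-1) + 0.6667·(-4) + (-0.3333)·2 = -2.6667.
u_2 = w_2 + 2.6667·e_1 = (-2.7778, -2.2222, 1.1111).
‖u_2‖ = 3.7268, so e_2 = (-0.7454, -0.5963, 0.2981).
e_1·w_3 = (-0.6667)·1 + 0.6667·4 + (-0.3333)·4 = 0.6667; e_2·w_3 = (-0.7454)·1 + (-0.5963)·4 + 0.2981·4 = -1.9379.
u_3 = w_3 − 0.6667·e_1 + 1.9379·e_2 = (0.0000, 2.4000, 4.8000).
‖u_3‖ = 5.3666, so e_3 = (0.0000, 0.4472, 0.8944).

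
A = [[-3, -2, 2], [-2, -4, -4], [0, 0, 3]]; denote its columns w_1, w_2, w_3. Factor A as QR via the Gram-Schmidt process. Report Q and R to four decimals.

Q = [[-0.8321, 0.5547, 0.0000], [-0.5547, -0.8321, 0.0000], [0.0000, 0.0000, 1.0000]], R = [[3.6056, 3.8829, 0.5547], [0.0000, 2.2188, 4.4376], [0.0000, 0.0000, 3.0000]]

e_1 = w_1/‖w_1‖ = (-3, -2, 0)/3.6056 = (-0.8321, -0.5547, 0.0000).
r_{12} = e_1·w_2 = 3.8829.
u_2 = w_2 − 3.8829·e_1 = (1.2308, -1.8462, 0.0000).
‖u_2‖ = 2.2188, so e_2 = (0.5547, -0.8321, 0.0000).
r_{13} = e_1·w_3 = 0.5547; r_{23} = e_2·w_3 = 4.4376.
u_3 = w_3 − 0.5547·e_1 − 4.4376·e_2 = (0.0000, 0.0000, 3.0000).
‖u_3‖ = 3.0000, so e_3 = (0.0000, 0.0000, 1.0000).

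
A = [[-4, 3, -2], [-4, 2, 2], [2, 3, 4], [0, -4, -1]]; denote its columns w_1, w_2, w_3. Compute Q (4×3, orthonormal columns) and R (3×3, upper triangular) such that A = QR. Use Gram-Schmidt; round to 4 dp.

Q = [[-0.6667, 0.2532, -0.4958], [-0.6667, 0.0779, 0.7039], [0.3333, 0.6621, 0.4162], [0.0000, -0.7010, 0.2922]], R = [[6.0000, -2.3333, 1.3333], [0.0000, 5.7057, 2.9989], [0.0000, 0.0000, 3.7721]]

w_1 = (-4, -4, 2, 0); ‖w_1‖ = 6.0000, so q_1 = (-0.6667, -0.6667, 0.3333, 0.0000).
q_1·w_2 = (-0.6667)·3 + (-0.6667)·2 + 0.3333·3 + 0.0000·(-4) = -2.3333.
u_2 = w_2 + 2.3333·q_1 = (1.4444, 0.4444, 3.7778, -4.0000).
‖u_2‖ = 5.7057, so q_2 = (0.2532, 0.0779, 0.6621, -0.7010).
q_1·w_3 = (-0.6667)·(-2) + (-0.6667)·2 + 0.3333·4 + 0.0000·(-1) = 1.3333; q_2·w_3 = 0.2532·(-2) + 0.0779·2 + 0.6621·4 + (-0.7010)·(-1) = 2.9989.
u_3 = w_3 − 1.3333·q_1 − 2.9989·q_2 = (-1.8703, 2.6553, 1.5700, 1.1024).
‖u_3‖ = 3.7721, so q_3 = (-0.4958, 0.7039, 0.4162, 0.2922).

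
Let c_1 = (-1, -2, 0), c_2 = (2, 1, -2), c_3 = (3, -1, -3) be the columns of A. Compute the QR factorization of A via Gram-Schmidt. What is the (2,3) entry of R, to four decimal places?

r_{23} = 4.2353

e_1 = c_1/‖c_1‖ = (-1, -2, 0)/2.2361 = (-0.4472, -0.8944, 0.0000).
r_{12} = e_1·c_2 = -1.7889.
u_2 = c_2 + 1.7889·e_1 = (1.2000, -0.6000, -2.0000).
‖u_2‖ = 2.4083, so e_2 = (0.4983, -0.2491, -0.8305).
r_{23} = e_2·c_3 = 4.2353.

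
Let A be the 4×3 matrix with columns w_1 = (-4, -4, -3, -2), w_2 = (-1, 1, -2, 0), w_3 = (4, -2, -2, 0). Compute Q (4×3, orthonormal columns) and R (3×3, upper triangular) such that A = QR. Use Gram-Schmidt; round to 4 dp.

w_1 = (-4, -4, -3, -2); ‖w_1‖ = 6.7082, so e_1 = (-0.5963, -0.5963, -0.4472, -0.2981).
e_1·w_2 = (-0.5963)·(-1) + (-0.5963)·1 + (-0.4472)·(-2) + (-0.2981)·0 = 0.8944.
u_2 = w_2 − 0.8944·e_1 = (-0.4667, 1.5333, -1.6000, 0.2667).
‖u_2‖ = 2.2804, so e_2 = (-0.2046, 0.6724, -0.7016, 0.1169).
e_1·w_3 = (-0.5963)·4 + (-0.5963)·(-2) + (-0.4472)·(-2) + (-0.2981)·0 = -0.2981; e_2·w_3 = (-0.2046)·4 + 0.6724·(-2) + (-0.7016)·(-2) + 0.1169·0 = -0.7601.
u_3 = w_3 + 0.2981·e_1 + 0.7601·e_2 = (3.6667, -1.6667, -2.6667, 0.0000).
‖u_3‖ = 4.8305, so e_3 = (0.7591, -0.3450, -0.5521, 0.0000).

Q = [[-0.5963, -0.2046, 0.7591], [-0.5963, 0.6724, -0.3450], [-0.4472, -0.7016, -0.5521], [-0.2981, 0.1169, 0.0000]], R = [[6.7082, 0.8944, -0.2981], [0.0000, 2.2804, -0.7601], [0.0000, 0.0000, 4.8305]]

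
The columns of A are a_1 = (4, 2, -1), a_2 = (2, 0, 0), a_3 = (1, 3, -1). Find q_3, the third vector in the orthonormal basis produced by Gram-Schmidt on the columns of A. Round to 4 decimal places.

q_3 = (0.0000, 0.4472, 0.8944)

q_1 = a_1/‖a_1‖ = (4, 2, -1)/4.5826 = (0.8729, 0.4364, -0.2182).
r_{12} = q_1·a_2 = 1.7457.
u_2 = a_2 − 1.7457·q_1 = (0.4762, -0.7619, 0.3810).
‖u_2‖ = 0.9759, so q_2 = (0.4880, -0.7807, 0.3904).
r_{13} = q_1·a_3 = 2.4004; r_{23} = q_2·a_3 = -2.2446.
u_3 = a_3 − 2.4004·q_1 + 2.2446·q_2 = (0.0000, 0.2000, 0.4000).
‖u_3‖ = 0.4472, so q_3 = (0.0000, 0.4472, 0.8944).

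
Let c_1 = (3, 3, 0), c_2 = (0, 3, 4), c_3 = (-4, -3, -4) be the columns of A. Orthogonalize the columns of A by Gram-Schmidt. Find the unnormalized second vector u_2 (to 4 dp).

u_2 = (-1.5000, 1.5000, 4.0000)

c_1 = (3, 3, 0); ‖c_1‖ = 4.2426, so q_1 = (0.7071, 0.7071, 0.0000).
q_1·c_2 = 0.7071·0 + 0.7071·3 + 0.0000·4 = 2.1213.
u_2 = c_2 − 2.1213·q_1 = (-1.5000, 1.5000, 4.0000).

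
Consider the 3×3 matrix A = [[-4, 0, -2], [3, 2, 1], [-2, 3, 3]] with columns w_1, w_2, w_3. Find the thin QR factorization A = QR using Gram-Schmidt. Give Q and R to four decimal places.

Q = [[-0.7428, 0.0000, -0.6695], [0.5571, 0.5547, -0.6180], [-0.3714, 0.8321, 0.4120]], R = [[5.3852, 0.0000, 0.9285], [0.0000, 3.6056, 3.0509], [0.0000, 0.0000, 1.9571]]

w_1 = (-4, 3, -2); ‖w_1‖ = 5.3852, so e_1 = (-0.7428, 0.5571, -0.3714).
e_1·w_2 = (-0.7428)·0 + 0.5571·2 + (-0.3714)·3 = 0.0000.
u_2 = w_2 + 0.0000·e_1 = (0.0000, 2.0000, 3.0000).
‖u_2‖ = 3.6056, so e_2 = (0.0000, 0.5547, 0.8321).
e_1·w_3 = (-0.7428)·(-2) + 0.5571·1 + (-0.3714)·3 = 0.9285; e_2·w_3 = 0.0000·(-2) + 0.5547·1 + 0.8321·3 = 3.0509.
u_3 = w_3 − 0.9285·e_1 − 3.0509·e_2 = (-1.3103, -1.2095, 0.8064).
‖u_3‖ = 1.9571, so e_3 = (-0.6695, -0.6180, 0.4120).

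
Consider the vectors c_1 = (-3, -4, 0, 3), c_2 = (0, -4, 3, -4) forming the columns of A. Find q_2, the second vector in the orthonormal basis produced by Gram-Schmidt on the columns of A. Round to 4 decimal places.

q_2 = (0.0554, -0.5544, 0.4712, -0.6838)

q_1 = c_1/‖c_1‖ = (-3, -4, 0, 3)/5.8310 = (-0.5145, -0.6860, 0.0000, 0.5145).
r_{12} = q_1·c_2 = 0.6860.
u_2 = c_2 − 0.6860·q_1 = (0.3529, -3.5294, 3.0000, -4.3529).
‖u_2‖ = 6.3663, so q_2 = (0.0554, -0.5544, 0.4712, -0.6838).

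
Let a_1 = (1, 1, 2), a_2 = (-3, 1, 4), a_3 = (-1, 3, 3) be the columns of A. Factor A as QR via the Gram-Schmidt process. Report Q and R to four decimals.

a_1 = (1, 1, 2); ‖a_1‖ = 2.4495, so e_1 = (0.4082, 0.4082, 0.8165).
e_1·a_2 = 0.4082·(-3) + 0.4082·1 + 0.8165·4 = 2.4495.
u_2 = a_2 − 2.4495·e_1 = (-4.0000, 0.0000, 2.0000).
‖u_2‖ = 4.4721, so e_2 = (-0.8944, 0.0000, 0.4472).
e_1·a_3 = 0.4082·(-1) + 0.4082·3 + 0.8165·3 = 3.2660; e_2·a_3 = (-0.8944)·(-1) + (0.0000)·3 + 0.4472·3 = 2.2361.
u_3 = a_3 − 3.2660·e_1 − 2.2361·e_2 = (-0.3333, 1.6667, -0.6667).
‖u_3‖ = 1.8257, so e_3 = (-0.1826, 0.9129, -0.3651).

Q = [[0.4082, -0.8944, -0.1826], [0.4082, 0.0000, 0.9129], [0.8165, 0.4472, -0.3651]], R = [[2.4495, 2.4495, 3.2660], [0.0000, 4.4721, 2.2361], [0.0000, 0.0000, 1.8257]]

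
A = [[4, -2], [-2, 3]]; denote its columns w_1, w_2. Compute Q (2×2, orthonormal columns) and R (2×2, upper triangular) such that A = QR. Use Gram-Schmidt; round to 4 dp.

q_1 = w_1/‖w_1‖ = (4, -2)/4.4721 = (0.8944, -0.4472).
r_{12} = q_1·w_2 = -3.1305.
u_2 = w_2 + 3.1305·q_1 = (0.8000, 1.6000).
‖u_2‖ = 1.7889, so q_2 = (0.4472, 0.8944).

Q = [[0.8944, 0.4472], [-0.4472, 0.8944]], R = [[4.4721, -3.1305], [0.0000, 1.7889]]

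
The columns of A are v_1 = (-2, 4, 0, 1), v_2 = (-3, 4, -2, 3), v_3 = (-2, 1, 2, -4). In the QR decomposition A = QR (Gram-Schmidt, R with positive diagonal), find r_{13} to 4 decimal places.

e_1 = v_1/‖v_1‖ = (-2, 4, 0, 1)/4.5826 = (-0.4364, 0.8729, 0.0000, 0.2182).
r_{13} = e_1·v_3 = 0.8729.

r_{13} = 0.8729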